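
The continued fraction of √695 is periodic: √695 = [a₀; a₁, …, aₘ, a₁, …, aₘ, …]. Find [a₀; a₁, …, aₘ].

a₀ = ⌊√695⌋ = 26.
With m₀=0, d₀=1 and mₖ₊₁ = dₖaₖ − mₖ, dₖ₊₁ = (n − mₖ₊₁²)/dₖ, aₖ₊₁ = ⌊(a₀+mₖ₊₁)/dₖ₊₁⌋:
  k=1: m=26, d=19, a=2
  k=2: m=12, d=29, a=1
  k=3: m=17, d=14, a=3
  k=4: m=25, d=5, a=10
  k=5: m=25, d=14, a=3
  k=6: m=17, d=29, a=1
  k=7: m=12, d=19, a=2
  k=8: m=26, d=1, a=52
d=1 and a=2a₀=52 at k=8, so the next step gives (m, d) = (26, 19) again — its k=1 value — and the period has length 8.

[26; 2, 1, 3, 10, 3, 1, 2, 52]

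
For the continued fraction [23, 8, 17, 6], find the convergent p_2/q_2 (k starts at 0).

3168/137

Using pₖ = aₖpₖ₋₁ + pₖ₋₂, qₖ = aₖqₖ₋₁ + qₖ₋₂ (with p₋₁=1, p₋₂=0, q₋₁=0, q₋₂=1):
  k=0: a=23, p=23, q=1
  k=1: a=8, p=185, q=8
  k=2: a=17, p=3168, q=137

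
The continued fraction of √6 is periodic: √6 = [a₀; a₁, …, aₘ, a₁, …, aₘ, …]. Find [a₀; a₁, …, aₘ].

[2; 2, 4]

a₀ = ⌊√6⌋ = 2.
With m₀=0, d₀=1 and mₖ₊₁ = dₖaₖ − mₖ, dₖ₊₁ = (n − mₖ₊₁²)/dₖ, aₖ₊₁ = ⌊(a₀+mₖ₊₁)/dₖ₊₁⌋:
  k=1: m=2, d=2, a=2
  k=2: m=2, d=1, a=4
d=1 and a=2a₀=4 at k=2, so the next step gives (m, d) = (2, 2) again — its k=1 value — and the period has length 2.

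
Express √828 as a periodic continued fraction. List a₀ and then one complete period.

[28; 1, 3, 2, 3, 1, 56]

a₀ = ⌊√828⌋ = 28.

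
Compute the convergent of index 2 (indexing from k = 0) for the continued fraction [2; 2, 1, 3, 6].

7/3

Using pₖ = aₖpₖ₋₁ + pₖ₋₂, qₖ = aₖqₖ₋₁ + qₖ₋₂ (with p₋₁=1, p₋₂=0, q₋₁=0, q₋₂=1):
  k=0: a=2, p=2, q=1
  k=1: a=2, p=5, q=2
  k=2: a=1, p=7, q=3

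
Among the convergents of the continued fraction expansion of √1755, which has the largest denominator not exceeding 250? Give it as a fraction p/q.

√1755 = [41; 1, 8, 3, 8, 1, 82, …] (period length 6).
Convergents:
  p_0/q_0 = 41/1
  p_1/q_1 = 42/1
  p_2/q_2 = 377/9
  p_3/q_3 = 1173/28
  p_4/q_4 = 9761/233
  p_5/q_5 = 10934/261
q_4 = 233 ≤ 250 < 261 = q_5, so the answer is 9761/233.

9761/233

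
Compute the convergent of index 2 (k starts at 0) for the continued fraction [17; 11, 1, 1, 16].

205/12

Using pₖ = aₖpₖ₋₁ + pₖ₋₂, qₖ = aₖqₖ₋₁ + qₖ₋₂ (with p₋₁=1, p₋₂=0, q₋₁=0, q₋₂=1):
  k=0: a=17, p=17, q=1
  k=1: a=11, p=188, q=11
  k=2: a=1, p=205, q=12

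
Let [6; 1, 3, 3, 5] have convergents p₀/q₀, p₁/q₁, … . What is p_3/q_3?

Using pₖ = aₖpₖ₋₁ + pₖ₋₂, qₖ = aₖqₖ₋₁ + qₖ₋₂ (with p₋₁=1, p₋₂=0, q₋₁=0, q₋₂=1):
  k=0: a=6, p=6, q=1
  k=1: a=1, p=7, q=1
  k=2: a=3, p=27, q=4
  k=3: a=3, p=88, q=13

88/13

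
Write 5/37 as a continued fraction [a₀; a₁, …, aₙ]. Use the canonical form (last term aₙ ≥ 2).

5 = 0×37 + 5
37 = 7×5 + 2
5 = 2×2 + 1
2 = 2×1 + 0  (stop)
So 5/37 = [0; 7, 2, 2].

[0; 7, 2, 2]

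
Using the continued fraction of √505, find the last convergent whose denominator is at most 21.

√505 = [22; 2, 8, 2, 44, …] (period length 4).
Convergents:
  p_0/q_0 = 22/1
  p_1/q_1 = 45/2
  p_2/q_2 = 382/17
  p_3/q_3 = 809/36
q_2 = 17 ≤ 21 < 36 = q_3, so the answer is 382/17.

382/17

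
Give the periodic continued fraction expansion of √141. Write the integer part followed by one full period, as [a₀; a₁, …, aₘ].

a₀ = ⌊√141⌋ = 11.
With m₀=0, d₀=1 and mₖ₊₁ = dₖaₖ − mₖ, dₖ₊₁ = (n − mₖ₊₁²)/dₖ, aₖ₊₁ = ⌊(a₀+mₖ₊₁)/dₖ₊₁⌋:
  k=1: m=11, d=20, a=1
  k=2: m=9, d=3, a=6
  k=3: m=9, d=20, a=1
  k=4: m=11, d=1, a=22
d=1 and a=2a₀=22 at k=4, so the next step gives (m, d) = (11, 20) again — its k=1 value — and the period has length 4.

[11; 1, 6, 1, 22]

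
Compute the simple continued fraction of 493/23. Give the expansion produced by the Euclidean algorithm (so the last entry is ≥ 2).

493 = 21*23 + 10
23 = 2*10 + 3
10 = 3*3 + 1
3 = 3*1 + 0  (stop)
So 493/23 = [21; 2, 3, 3].

[21; 2, 3, 3]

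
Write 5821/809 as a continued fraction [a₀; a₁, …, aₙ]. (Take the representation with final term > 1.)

[7; 5, 8, 3, 6]

5821 = 7*809 + 158
809 = 5*158 + 19
158 = 8*19 + 6
19 = 3*6 + 1
6 = 6*1 + 0  (stop)
So 5821/809 = [7; 5, 8, 3, 6].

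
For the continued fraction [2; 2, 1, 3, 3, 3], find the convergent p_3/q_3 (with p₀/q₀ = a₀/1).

Using pₖ = aₖpₖ₋₁ + pₖ₋₂, qₖ = aₖqₖ₋₁ + qₖ₋₂ (with p₋₁=1, p₋₂=0, q₋₁=0, q₋₂=1):
  k=0: a=2, p=2, q=1
  k=1: a=2, p=5, q=2
  k=2: a=1, p=7, q=3
  k=3: a=3, p=26, q=11

26/11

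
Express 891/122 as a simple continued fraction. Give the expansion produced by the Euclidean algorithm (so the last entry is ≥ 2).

891 = 7×122 + 37
122 = 3×37 + 11
37 = 3×11 + 4
11 = 2×4 + 3
4 = 1×3 + 1
3 = 3×1 + 0  (stop)
So 891/122 = [7; 3, 3, 2, 1, 3].

[7; 3, 3, 2, 1, 3]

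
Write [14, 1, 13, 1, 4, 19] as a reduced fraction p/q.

Fold from the inside: start with 19/1.
  4 + 1/19 = 77/19
  1 + 19/77 = 96/77
  13 + 77/96 = 1325/96
  1 + 96/1325 = 1421/1325
  14 + 1325/1421 = 21219/1421

21219/1421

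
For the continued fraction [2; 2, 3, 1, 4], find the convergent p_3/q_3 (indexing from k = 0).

Using pₖ = aₖpₖ₋₁ + pₖ₋₂, qₖ = aₖqₖ₋₁ + qₖ₋₂ (with p₋₁=1, p₋₂=0, q₋₁=0, q₋₂=1):
  k=0: a=2, p=2, q=1
  k=1: a=2, p=5, q=2
  k=2: a=3, p=17, q=7
  k=3: a=1, p=22, q=9

22/9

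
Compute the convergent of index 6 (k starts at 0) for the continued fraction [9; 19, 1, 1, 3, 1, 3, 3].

Using pₖ = aₖpₖ₋₁ + pₖ₋₂, qₖ = aₖqₖ₋₁ + qₖ₋₂ (with p₋₁=1, p₋₂=0, q₋₁=0, q₋₂=1):
  k=0: a=9, p=9, q=1
  k=1: a=19, p=172, q=19
  k=2: a=1, p=181, q=20
  k=3: a=1, p=353, q=39
  k=4: a=3, p=1240, q=137
  k=5: a=1, p=1593, q=176
  k=6: a=3, p=6019, q=665

6019/665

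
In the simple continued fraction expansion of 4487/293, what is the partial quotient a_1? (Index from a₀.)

3

4487 = 15·293 + 92   →  a_0 = 15
293 = 3·92 + 17   →  a_1 = 3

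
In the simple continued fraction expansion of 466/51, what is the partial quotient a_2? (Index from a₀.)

3

466 = 9·51 + 7   →  a_0 = 9
51 = 7·7 + 2   →  a_1 = 7
7 = 3·2 + 1   →  a_2 = 3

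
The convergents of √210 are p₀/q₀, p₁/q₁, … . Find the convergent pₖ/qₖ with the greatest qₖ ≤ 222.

1681/116

√210 = [14; 2, 28, …] (period length 2).
Convergents:
  p_0/q_0 = 14/1
  p_1/q_1 = 29/2
  p_2/q_2 = 826/57
  p_3/q_3 = 1681/116
  p_4/q_4 = 47894/3305
q_3 = 116 ≤ 222 < 3305 = q_4, so the answer is 1681/116.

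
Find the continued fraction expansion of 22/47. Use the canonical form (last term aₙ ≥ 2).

[0; 2, 7, 3]

22 = 0×47 + 22
47 = 2×22 + 3
22 = 7×3 + 1
3 = 3×1 + 0  (stop)
So 22/47 = [0; 2, 7, 3].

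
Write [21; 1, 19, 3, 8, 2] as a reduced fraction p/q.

Fold from the inside: start with 2/1.
  8 + 1/2 = 17/2
  3 + 2/17 = 53/17
  19 + 17/53 = 1024/53
  1 + 53/1024 = 1077/1024
  21 + 1024/1077 = 23641/1077

23641/1077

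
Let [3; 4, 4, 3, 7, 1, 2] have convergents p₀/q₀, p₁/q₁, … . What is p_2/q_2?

Using pₖ = aₖpₖ₋₁ + pₖ₋₂, qₖ = aₖqₖ₋₁ + qₖ₋₂ (with p₋₁=1, p₋₂=0, q₋₁=0, q₋₂=1):
  k=0: a=3, p=3, q=1
  k=1: a=4, p=13, q=4
  k=2: a=4, p=55, q=17

55/17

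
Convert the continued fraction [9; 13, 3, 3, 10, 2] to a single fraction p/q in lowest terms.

Using pₖ = aₖpₖ₋₁ + pₖ₋₂ and qₖ = aₖqₖ₋₁ + qₖ₋₂:
  k=0: a=9, p=9, q=1
  k=1: a=13, p=118, q=13
  k=2: a=3, p=363, q=40
  k=3: a=3, p=1207, q=133
  k=4: a=10, p=12433, q=1370
  k=5: a=2, p=26073, q=2873

26073/2873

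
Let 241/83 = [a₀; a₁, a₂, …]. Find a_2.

241 = 2·83 + 75   →  a_0 = 2
83 = 1·75 + 8   →  a_1 = 1
75 = 9·8 + 3   →  a_2 = 9

9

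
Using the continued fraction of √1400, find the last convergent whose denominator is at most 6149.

167963/4489

√1400 = [37; 2, 2, 2, 74, …] (period length 4).
Convergents:
  p_0/q_0 = 37/1
  p_1/q_1 = 75/2
  p_2/q_2 = 187/5
  p_3/q_3 = 449/12
  p_4/q_4 = 33413/893
  p_5/q_5 = 67275/1798
  p_6/q_6 = 167963/4489
  p_7/q_7 = 403201/10776
q_6 = 4489 ≤ 6149 < 10776 = q_7, so the answer is 167963/4489.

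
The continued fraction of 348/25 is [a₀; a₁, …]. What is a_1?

1

348 = 13·25 + 23   →  a_0 = 13
25 = 1·23 + 2   →  a_1 = 1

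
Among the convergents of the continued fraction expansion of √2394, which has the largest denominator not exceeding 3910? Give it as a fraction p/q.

√2394 = [48; 1, 12, 1, 96, …] (period length 4).
Convergents:
  p_0/q_0 = 48/1
  p_1/q_1 = 49/1
  p_2/q_2 = 636/13
  p_3/q_3 = 685/14
  p_4/q_4 = 66396/1357
  p_5/q_5 = 67081/1371
  p_6/q_6 = 871368/17809
q_5 = 1371 ≤ 3910 < 17809 = q_6, so the answer is 67081/1371.

67081/1371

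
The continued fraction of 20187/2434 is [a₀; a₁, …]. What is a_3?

20187 = 8·2434 + 715   →  a_0 = 8
2434 = 3·715 + 289   →  a_1 = 3
715 = 2·289 + 137   →  a_2 = 2
289 = 2·137 + 15   →  a_3 = 2

2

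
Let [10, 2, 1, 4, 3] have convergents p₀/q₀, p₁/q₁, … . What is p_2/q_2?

Using pₖ = aₖpₖ₋₁ + pₖ₋₂, qₖ = aₖqₖ₋₁ + qₖ₋₂ (with p₋₁=1, p₋₂=0, q₋₁=0, q₋₂=1):
  k=0: a=10, p=10, q=1
  k=1: a=2, p=21, q=2
  k=2: a=1, p=31, q=3

31/3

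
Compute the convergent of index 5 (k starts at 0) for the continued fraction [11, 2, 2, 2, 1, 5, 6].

Using pₖ = aₖpₖ₋₁ + pₖ₋₂, qₖ = aₖqₖ₋₁ + qₖ₋₂ (with p₋₁=1, p₋₂=0, q₋₁=0, q₋₂=1):
  k=0: a=11, p=11, q=1
  k=1: a=2, p=23, q=2
  k=2: a=2, p=57, q=5
  k=3: a=2, p=137, q=12
  k=4: a=1, p=194, q=17
  k=5: a=5, p=1107, q=97

1107/97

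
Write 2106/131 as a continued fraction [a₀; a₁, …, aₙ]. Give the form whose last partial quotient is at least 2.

2106 = 16·131 + 10
131 = 13·10 + 1
10 = 10·1 + 0  (stop)
So 2106/131 = [16; 13, 10].

[16; 13, 10]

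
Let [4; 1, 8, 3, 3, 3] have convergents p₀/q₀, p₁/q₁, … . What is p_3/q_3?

137/28

Using pₖ = aₖpₖ₋₁ + pₖ₋₂, qₖ = aₖqₖ₋₁ + qₖ₋₂ (with p₋₁=1, p₋₂=0, q₋₁=0, q₋₂=1):
  k=0: a=4, p=4, q=1
  k=1: a=1, p=5, q=1
  k=2: a=8, p=44, q=9
  k=3: a=3, p=137, q=28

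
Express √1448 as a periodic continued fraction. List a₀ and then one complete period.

a₀ = ⌊√1448⌋ = 38.
With m₀=0, d₀=1 and mₖ₊₁ = dₖaₖ − mₖ, dₖ₊₁ = (n − mₖ₊₁²)/dₖ, aₖ₊₁ = ⌊(a₀+mₖ₊₁)/dₖ₊₁⌋:
  k=1: m=38, d=4, a=19
  k=2: m=38, d=1, a=76
d=1 and a=2a₀=76 at k=2, so the next step gives (m, d) = (38, 4) again — its k=1 value — and the period has length 2.

[38; 19, 76]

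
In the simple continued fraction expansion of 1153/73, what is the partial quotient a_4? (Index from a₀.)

1153 = 15·73 + 58   →  a_0 = 15
73 = 1·58 + 15   →  a_1 = 1
58 = 3·15 + 13   →  a_2 = 3
15 = 1·13 + 2   →  a_3 = 1
13 = 6·2 + 1   →  a_4 = 6

6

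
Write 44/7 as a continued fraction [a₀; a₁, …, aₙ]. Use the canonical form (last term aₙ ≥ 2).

44 = 6*7 + 2
7 = 3*2 + 1
2 = 2*1 + 0  (stop)
So 44/7 = [6; 3, 2].

[6; 3, 2]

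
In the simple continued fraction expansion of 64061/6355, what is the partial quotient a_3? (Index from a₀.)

3

64061 = 10·6355 + 511   →  a_0 = 10
6355 = 12·511 + 223   →  a_1 = 12
511 = 2·223 + 65   →  a_2 = 2
223 = 3·65 + 28   →  a_3 = 3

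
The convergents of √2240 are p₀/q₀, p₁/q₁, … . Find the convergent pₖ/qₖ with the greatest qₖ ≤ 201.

3313/70

√2240 = [47; 3, 23, 3, 94, …] (period length 4).
Convergents:
  p_0/q_0 = 47/1
  p_1/q_1 = 142/3
  p_2/q_2 = 3313/70
  p_3/q_3 = 10081/213
q_2 = 70 ≤ 201 < 213 = q_3, so the answer is 3313/70.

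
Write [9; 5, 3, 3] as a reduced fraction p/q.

Fold from the inside: start with 3/1.
  3 + 1/3 = 10/3
  5 + 3/10 = 53/10
  9 + 10/53 = 487/53

487/53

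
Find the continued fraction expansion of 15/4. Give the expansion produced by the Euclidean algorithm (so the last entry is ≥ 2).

15 = 3×4 + 3
4 = 1×3 + 1
3 = 3×1 + 0  (stop)
So 15/4 = [3; 1, 3].

[3; 1, 3]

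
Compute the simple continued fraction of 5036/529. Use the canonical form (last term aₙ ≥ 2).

[9; 1, 1, 12, 10, 2]

5036 = 9*529 + 275
529 = 1*275 + 254
275 = 1*254 + 21
254 = 12*21 + 2
21 = 10*2 + 1
2 = 2*1 + 0  (stop)
So 5036/529 = [9; 1, 1, 12, 10, 2].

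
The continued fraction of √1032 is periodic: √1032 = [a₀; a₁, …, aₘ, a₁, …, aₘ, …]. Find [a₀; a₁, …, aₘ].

a₀ = ⌊√1032⌋ = 32.
With m₀=0, d₀=1 and mₖ₊₁ = dₖaₖ − mₖ, dₖ₊₁ = (n − mₖ₊₁²)/dₖ, aₖ₊₁ = ⌊(a₀+mₖ₊₁)/dₖ₊₁⌋:
  k=1: m=32, d=8, a=8
  k=2: m=32, d=1, a=64
d=1 and a=2a₀=64 at k=2, so the next step gives (m, d) = (32, 8) again — its k=1 value — and the period has length 2.

[32; 8, 64]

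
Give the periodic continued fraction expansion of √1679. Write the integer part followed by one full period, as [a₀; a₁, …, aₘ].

a₀ = ⌊√1679⌋ = 40.
With m₀=0, d₀=1 and mₖ₊₁ = dₖaₖ − mₖ, dₖ₊₁ = (n − mₖ₊₁²)/dₖ, aₖ₊₁ = ⌊(a₀+mₖ₊₁)/dₖ₊₁⌋:
  k=1: m=40, d=79, a=1
  k=2: m=39, d=2, a=39
  k=3: m=39, d=79, a=1
  k=4: m=40, d=1, a=80
d=1 and a=2a₀=80 at k=4, so the next step gives (m, d) = (40, 79) again — its k=1 value — and the period has length 4.

[40; 1, 39, 1, 80]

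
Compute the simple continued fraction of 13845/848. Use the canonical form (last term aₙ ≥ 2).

[16; 3, 16, 3, 2, 2]

13845 = 16×848 + 277
848 = 3×277 + 17
277 = 16×17 + 5
17 = 3×5 + 2
5 = 2×2 + 1
2 = 2×1 + 0  (stop)
So 13845/848 = [16; 3, 16, 3, 2, 2].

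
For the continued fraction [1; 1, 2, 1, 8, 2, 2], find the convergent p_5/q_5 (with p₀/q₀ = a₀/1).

129/74

Using pₖ = aₖpₖ₋₁ + pₖ₋₂, qₖ = aₖqₖ₋₁ + qₖ₋₂ (with p₋₁=1, p₋₂=0, q₋₁=0, q₋₂=1):
  k=0: a=1, p=1, q=1
  k=1: a=1, p=2, q=1
  k=2: a=2, p=5, q=3
  k=3: a=1, p=7, q=4
  k=4: a=8, p=61, q=35
  k=5: a=2, p=129, q=74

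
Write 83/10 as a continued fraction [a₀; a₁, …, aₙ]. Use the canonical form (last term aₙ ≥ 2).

[8; 3, 3]

83 = 8*10 + 3
10 = 3*3 + 1
3 = 3*1 + 0  (stop)
So 83/10 = [8; 3, 3].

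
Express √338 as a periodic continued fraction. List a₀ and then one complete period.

a₀ = ⌊√338⌋ = 18.
With m₀=0, d₀=1 and mₖ₊₁ = dₖaₖ − mₖ, dₖ₊₁ = (n − mₖ₊₁²)/dₖ, aₖ₊₁ = ⌊(a₀+mₖ₊₁)/dₖ₊₁⌋:
  k=1: m=18, d=14, a=2
  k=2: m=10, d=17, a=1
  k=3: m=7, d=17, a=1
  k=4: m=10, d=14, a=2
  k=5: m=18, d=1, a=36
d=1 and a=2a₀=36 at k=5, so the next step gives (m, d) = (18, 14) again — its k=1 value — and the period has length 5.

[18; 2, 1, 1, 2, 36]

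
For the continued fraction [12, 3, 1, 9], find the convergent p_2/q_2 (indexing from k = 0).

Using pₖ = aₖpₖ₋₁ + pₖ₋₂, qₖ = aₖqₖ₋₁ + qₖ₋₂ (with p₋₁=1, p₋₂=0, q₋₁=0, q₋₂=1):
  k=0: a=12, p=12, q=1
  k=1: a=3, p=37, q=3
  k=2: a=1, p=49, q=4

49/4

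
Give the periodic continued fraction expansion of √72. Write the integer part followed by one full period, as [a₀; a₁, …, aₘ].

[8; 2, 16]

a₀ = ⌊√72⌋ = 8.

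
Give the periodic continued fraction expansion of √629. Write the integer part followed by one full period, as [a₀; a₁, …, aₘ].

a₀ = ⌊√629⌋ = 25.
With m₀=0, d₀=1 and mₖ₊₁ = dₖaₖ − mₖ, dₖ₊₁ = (n − mₖ₊₁²)/dₖ, aₖ₊₁ = ⌊(a₀+mₖ₊₁)/dₖ₊₁⌋:
  k=1: m=25, d=4, a=12
  k=2: m=23, d=25, a=1
  k=3: m=2, d=25, a=1
  k=4: m=23, d=4, a=12
  k=5: m=25, d=1, a=50
d=1 and a=2a₀=50 at k=5, so the next step gives (m, d) = (25, 4) again — its k=1 value — and the period has length 5.

[25; 12, 1, 1, 12, 50]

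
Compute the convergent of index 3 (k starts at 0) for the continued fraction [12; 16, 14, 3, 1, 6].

Using pₖ = aₖpₖ₋₁ + pₖ₋₂, qₖ = aₖqₖ₋₁ + qₖ₋₂ (with p₋₁=1, p₋₂=0, q₋₁=0, q₋₂=1):
  k=0: a=12, p=12, q=1
  k=1: a=16, p=193, q=16
  k=2: a=14, p=2714, q=225
  k=3: a=3, p=8335, q=691

8335/691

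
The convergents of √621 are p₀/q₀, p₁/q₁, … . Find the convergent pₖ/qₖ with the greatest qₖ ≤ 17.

√621 = [24; 1, 11, 2, 11, 1, 48, …] (period length 6).
Convergents:
  p_0/q_0 = 24/1
  p_1/q_1 = 25/1
  p_2/q_2 = 299/12
  p_3/q_3 = 623/25
q_2 = 12 ≤ 17 < 25 = q_3, so the answer is 299/12.

299/12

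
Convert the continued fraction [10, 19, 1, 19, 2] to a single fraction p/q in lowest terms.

8221/818

Using pₖ = aₖpₖ₋₁ + pₖ₋₂ and qₖ = aₖqₖ₋₁ + qₖ₋₂:
  k=0: a=10, p=10, q=1
  k=1: a=19, p=191, q=19
  k=2: a=1, p=201, q=20
  k=3: a=19, p=4010, q=399
  k=4: a=2, p=8221, q=818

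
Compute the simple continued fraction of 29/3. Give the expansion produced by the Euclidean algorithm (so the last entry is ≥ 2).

[9; 1, 2]

29 = 9·3 + 2
3 = 1·2 + 1
2 = 2·1 + 0  (stop)
So 29/3 = [9; 1, 2].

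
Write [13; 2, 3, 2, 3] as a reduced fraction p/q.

739/55

Using pₖ = aₖpₖ₋₁ + pₖ₋₂ and qₖ = aₖqₖ₋₁ + qₖ₋₂:
  k=0: a=13, p=13, q=1
  k=1: a=2, p=27, q=2
  k=2: a=3, p=94, q=7
  k=3: a=2, p=215, q=16
  k=4: a=3, p=739, q=55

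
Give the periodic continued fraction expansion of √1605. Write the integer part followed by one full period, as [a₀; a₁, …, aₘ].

a₀ = ⌊√1605⌋ = 40.
With m₀=0, d₀=1 and mₖ₊₁ = dₖaₖ − mₖ, dₖ₊₁ = (n − mₖ₊₁²)/dₖ, aₖ₊₁ = ⌊(a₀+mₖ₊₁)/dₖ₊₁⌋:
  k=1: m=40, d=5, a=16
  k=2: m=40, d=1, a=80
d=1 and a=2a₀=80 at k=2, so the next step gives (m, d) = (40, 5) again — its k=1 value — and the period has length 2.

[40; 16, 80]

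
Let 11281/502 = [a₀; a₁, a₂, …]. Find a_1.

2

11281 = 22·502 + 237   →  a_0 = 22
502 = 2·237 + 28   →  a_1 = 2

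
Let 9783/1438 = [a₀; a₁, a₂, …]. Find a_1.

9783 = 6·1438 + 1155   →  a_0 = 6
1438 = 1·1155 + 283   →  a_1 = 1

1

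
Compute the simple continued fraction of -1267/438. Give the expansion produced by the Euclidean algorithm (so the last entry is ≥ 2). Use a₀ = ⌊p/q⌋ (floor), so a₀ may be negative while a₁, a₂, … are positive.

-1267 = -3*438 + 47
438 = 9*47 + 15
47 = 3*15 + 2
15 = 7*2 + 1
2 = 2*1 + 0  (stop)
So -1267/438 = [-3; 9, 3, 7, 2].

[-3; 9, 3, 7, 2]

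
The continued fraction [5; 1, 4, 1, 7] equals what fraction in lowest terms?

Using pₖ = aₖpₖ₋₁ + pₖ₋₂ and qₖ = aₖqₖ₋₁ + qₖ₋₂:
  k=0: a=5, p=5, q=1
  k=1: a=1, p=6, q=1
  k=2: a=4, p=29, q=5
  k=3: a=1, p=35, q=6
  k=4: a=7, p=274, q=47

274/47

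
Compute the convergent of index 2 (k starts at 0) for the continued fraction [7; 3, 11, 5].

249/34

Using pₖ = aₖpₖ₋₁ + pₖ₋₂, qₖ = aₖqₖ₋₁ + qₖ₋₂ (with p₋₁=1, p₋₂=0, q₋₁=0, q₋₂=1):
  k=0: a=7, p=7, q=1
  k=1: a=3, p=22, q=3
  k=2: a=11, p=249, q=34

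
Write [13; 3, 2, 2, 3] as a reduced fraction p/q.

Using pₖ = aₖpₖ₋₁ + pₖ₋₂ and qₖ = aₖqₖ₋₁ + qₖ₋₂:
  k=0: a=13, p=13, q=1
  k=1: a=3, p=40, q=3
  k=2: a=2, p=93, q=7
  k=3: a=2, p=226, q=17
  k=4: a=3, p=771, q=58

771/58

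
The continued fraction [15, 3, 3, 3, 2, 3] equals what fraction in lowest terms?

3994/261

Using pₖ = aₖpₖ₋₁ + pₖ₋₂ and qₖ = aₖqₖ₋₁ + qₖ₋₂:
  k=0: a=15, p=15, q=1
  k=1: a=3, p=46, q=3
  k=2: a=3, p=153, q=10
  k=3: a=3, p=505, q=33
  k=4: a=2, p=1163, q=76
  k=5: a=3, p=3994, q=261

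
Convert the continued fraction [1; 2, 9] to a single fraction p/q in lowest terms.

Fold from the inside: start with 9/1.
  2 + 1/9 = 19/9
  1 + 9/19 = 28/19

28/19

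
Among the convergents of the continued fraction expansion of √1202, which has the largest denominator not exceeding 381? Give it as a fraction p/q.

10817/312

√1202 = [34; 1, 2, 34, 2, 1, 68, …] (period length 6).
Convergents:
  p_0/q_0 = 34/1
  p_1/q_1 = 35/1
  p_2/q_2 = 104/3
  p_3/q_3 = 3571/103
  p_4/q_4 = 7246/209
  p_5/q_5 = 10817/312
  p_6/q_6 = 742802/21425
q_5 = 312 ≤ 381 < 21425 = q_6, so the answer is 10817/312.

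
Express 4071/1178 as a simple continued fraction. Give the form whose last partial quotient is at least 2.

[3; 2, 5, 6, 8, 2]

4071 = 3*1178 + 537
1178 = 2*537 + 104
537 = 5*104 + 17
104 = 6*17 + 2
17 = 8*2 + 1
2 = 2*1 + 0  (stop)
So 4071/1178 = [3; 2, 5, 6, 8, 2].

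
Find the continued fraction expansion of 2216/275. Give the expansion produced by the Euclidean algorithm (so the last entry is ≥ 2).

2216 = 8×275 + 16
275 = 17×16 + 3
16 = 5×3 + 1
3 = 3×1 + 0  (stop)
So 2216/275 = [8; 17, 5, 3].

[8; 17, 5, 3]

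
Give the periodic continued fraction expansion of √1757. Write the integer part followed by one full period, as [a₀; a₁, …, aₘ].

a₀ = ⌊√1757⌋ = 41.
With m₀=0, d₀=1 and mₖ₊₁ = dₖaₖ − mₖ, dₖ₊₁ = (n − mₖ₊₁²)/dₖ, aₖ₊₁ = ⌊(a₀+mₖ₊₁)/dₖ₊₁⌋:
  k=1: m=41, d=76, a=1
  k=2: m=35, d=7, a=10
  k=3: m=35, d=76, a=1
  k=4: m=41, d=1, a=82
d=1 and a=2a₀=82 at k=4, so the next step gives (m, d) = (41, 76) again — its k=1 value — and the period has length 4.

[41; 1, 10, 1, 82]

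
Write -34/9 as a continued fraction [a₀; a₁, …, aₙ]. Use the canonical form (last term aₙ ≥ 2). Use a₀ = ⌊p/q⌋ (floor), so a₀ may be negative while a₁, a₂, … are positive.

[-4; 4, 2]

-34 = -4×9 + 2
9 = 4×2 + 1
2 = 2×1 + 0  (stop)
So -34/9 = [-4; 4, 2].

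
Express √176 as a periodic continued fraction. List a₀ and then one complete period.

a₀ = ⌊√176⌋ = 13.
With m₀=0, d₀=1 and mₖ₊₁ = dₖaₖ − mₖ, dₖ₊₁ = (n − mₖ₊₁²)/dₖ, aₖ₊₁ = ⌊(a₀+mₖ₊₁)/dₖ₊₁⌋:
  k=1: m=13, d=7, a=3
  k=2: m=8, d=16, a=1
  k=3: m=8, d=7, a=3
  k=4: m=13, d=1, a=26
d=1 and a=2a₀=26 at k=4, so the next step gives (m, d) = (13, 7) again — its k=1 value — and the period has length 4.

[13; 3, 1, 3, 26]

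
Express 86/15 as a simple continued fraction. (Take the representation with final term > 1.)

[5; 1, 2, 1, 3]

86 = 5·15 + 11
15 = 1·11 + 4
11 = 2·4 + 3
4 = 1·3 + 1
3 = 3·1 + 0  (stop)
So 86/15 = [5; 1, 2, 1, 3].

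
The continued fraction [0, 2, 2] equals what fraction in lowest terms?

2/5

Using pₖ = aₖpₖ₋₁ + pₖ₋₂ and qₖ = aₖqₖ₋₁ + qₖ₋₂:
  k=0: a=0, p=0, q=1
  k=1: a=2, p=1, q=2
  k=2: a=2, p=2, q=5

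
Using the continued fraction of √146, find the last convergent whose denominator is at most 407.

3492/289

√146 = [12; 12, 24, …] (period length 2).
Convergents:
  p_0/q_0 = 12/1
  p_1/q_1 = 145/12
  p_2/q_2 = 3492/289
  p_3/q_3 = 42049/3480
q_2 = 289 ≤ 407 < 3480 = q_3, so the answer is 3492/289.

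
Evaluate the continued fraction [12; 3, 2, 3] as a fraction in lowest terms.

Fold from the inside: start with 3/1.
  2 + 1/3 = 7/3
  3 + 3/7 = 24/7
  12 + 7/24 = 295/24

295/24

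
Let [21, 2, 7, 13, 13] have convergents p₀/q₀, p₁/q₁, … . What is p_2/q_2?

Using pₖ = aₖpₖ₋₁ + pₖ₋₂, qₖ = aₖqₖ₋₁ + qₖ₋₂ (with p₋₁=1, p₋₂=0, q₋₁=0, q₋₂=1):
  k=0: a=21, p=21, q=1
  k=1: a=2, p=43, q=2
  k=2: a=7, p=322, q=15

322/15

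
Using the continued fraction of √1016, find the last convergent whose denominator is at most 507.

16033/503

√1016 = [31; 1, 6, 1, 62, …] (period length 4).
Convergents:
  p_0/q_0 = 31/1
  p_1/q_1 = 32/1
  p_2/q_2 = 223/7
  p_3/q_3 = 255/8
  p_4/q_4 = 16033/503
  p_5/q_5 = 16288/511
q_4 = 503 ≤ 507 < 511 = q_5, so the answer is 16033/503.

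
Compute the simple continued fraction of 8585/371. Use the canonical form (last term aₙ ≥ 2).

[23; 7, 7, 2, 3]

8585 = 23*371 + 52
371 = 7*52 + 7
52 = 7*7 + 3
7 = 2*3 + 1
3 = 3*1 + 0  (stop)
So 8585/371 = [23; 7, 7, 2, 3].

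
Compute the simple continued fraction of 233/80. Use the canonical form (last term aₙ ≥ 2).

[2; 1, 10, 2, 3]

233 = 2·80 + 73
80 = 1·73 + 7
73 = 10·7 + 3
7 = 2·3 + 1
3 = 3·1 + 0  (stop)
So 233/80 = [2; 1, 10, 2, 3].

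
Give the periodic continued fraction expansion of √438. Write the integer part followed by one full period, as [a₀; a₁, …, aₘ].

a₀ = ⌊√438⌋ = 20.
With m₀=0, d₀=1 and mₖ₊₁ = dₖaₖ − mₖ, dₖ₊₁ = (n − mₖ₊₁²)/dₖ, aₖ₊₁ = ⌊(a₀+mₖ₊₁)/dₖ₊₁⌋:
  k=1: m=20, d=38, a=1
  k=2: m=18, d=3, a=12
  k=3: m=18, d=38, a=1
  k=4: m=20, d=1, a=40
d=1 and a=2a₀=40 at k=4, so the next step gives (m, d) = (20, 38) again — its k=1 value — and the period has length 4.

[20; 1, 12, 1, 40]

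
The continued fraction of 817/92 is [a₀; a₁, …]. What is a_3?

817 = 8·92 + 81   →  a_0 = 8
92 = 1·81 + 11   →  a_1 = 1
81 = 7·11 + 4   →  a_2 = 7
11 = 2·4 + 3   →  a_3 = 2

2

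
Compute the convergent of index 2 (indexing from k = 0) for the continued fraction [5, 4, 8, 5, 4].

173/33

Using pₖ = aₖpₖ₋₁ + pₖ₋₂, qₖ = aₖqₖ₋₁ + qₖ₋₂ (with p₋₁=1, p₋₂=0, q₋₁=0, q₋₂=1):
  k=0: a=5, p=5, q=1
  k=1: a=4, p=21, q=4
  k=2: a=8, p=173, q=33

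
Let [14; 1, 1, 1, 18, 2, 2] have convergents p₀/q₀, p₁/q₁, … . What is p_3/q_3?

44/3

Using pₖ = aₖpₖ₋₁ + pₖ₋₂, qₖ = aₖqₖ₋₁ + qₖ₋₂ (with p₋₁=1, p₋₂=0, q₋₁=0, q₋₂=1):
  k=0: a=14, p=14, q=1
  k=1: a=1, p=15, q=1
  k=2: a=1, p=29, q=2
  k=3: a=1, p=44, q=3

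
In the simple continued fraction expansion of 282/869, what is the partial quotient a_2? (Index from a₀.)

282 = 0·869 + 282   →  a_0 = 0
869 = 3·282 + 23   →  a_1 = 3
282 = 12·23 + 6   →  a_2 = 12

12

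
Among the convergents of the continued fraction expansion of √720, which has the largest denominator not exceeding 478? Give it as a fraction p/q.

√720 = [26; 1, 4, 1, 52, …] (period length 4).
Convergents:
  p_0/q_0 = 26/1
  p_1/q_1 = 27/1
  p_2/q_2 = 134/5
  p_3/q_3 = 161/6
  p_4/q_4 = 8506/317
  p_5/q_5 = 8667/323
  p_6/q_6 = 43174/1609
q_5 = 323 ≤ 478 < 1609 = q_6, so the answer is 8667/323.

8667/323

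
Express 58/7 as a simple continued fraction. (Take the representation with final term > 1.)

[8; 3, 2]

58 = 8*7 + 2
7 = 3*2 + 1
2 = 2*1 + 0  (stop)
So 58/7 = [8; 3, 2].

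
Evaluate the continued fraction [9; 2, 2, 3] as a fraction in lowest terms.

Using pₖ = aₖpₖ₋₁ + pₖ₋₂ and qₖ = aₖqₖ₋₁ + qₖ₋₂:
  k=0: a=9, p=9, q=1
  k=1: a=2, p=19, q=2
  k=2: a=2, p=47, q=5
  k=3: a=3, p=160, q=17

160/17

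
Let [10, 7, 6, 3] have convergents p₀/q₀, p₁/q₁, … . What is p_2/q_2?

436/43

Using pₖ = aₖpₖ₋₁ + pₖ₋₂, qₖ = aₖqₖ₋₁ + qₖ₋₂ (with p₋₁=1, p₋₂=0, q₋₁=0, q₋₂=1):
  k=0: a=10, p=10, q=1
  k=1: a=7, p=71, q=7
  k=2: a=6, p=436, q=43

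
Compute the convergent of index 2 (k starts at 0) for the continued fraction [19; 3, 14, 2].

831/43

Using pₖ = aₖpₖ₋₁ + pₖ₋₂, qₖ = aₖqₖ₋₁ + qₖ₋₂ (with p₋₁=1, p₋₂=0, q₋₁=0, q₋₂=1):
  k=0: a=19, p=19, q=1
  k=1: a=3, p=58, q=3
  k=2: a=14, p=831, q=43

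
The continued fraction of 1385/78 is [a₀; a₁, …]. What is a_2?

3

1385 = 17·78 + 59   →  a_0 = 17
78 = 1·59 + 19   →  a_1 = 1
59 = 3·19 + 2   →  a_2 = 3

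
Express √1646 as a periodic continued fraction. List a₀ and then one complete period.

a₀ = ⌊√1646⌋ = 40.
With m₀=0, d₀=1 and mₖ₊₁ = dₖaₖ − mₖ, dₖ₊₁ = (n − mₖ₊₁²)/dₖ, aₖ₊₁ = ⌊(a₀+mₖ₊₁)/dₖ₊₁⌋:
  k=1: m=40, d=46, a=1
  k=2: m=6, d=35, a=1
  k=3: m=29, d=23, a=3
  k=4: m=40, d=2, a=40
  k=5: m=40, d=23, a=3
  k=6: m=29, d=35, a=1
  k=7: m=6, d=46, a=1
  k=8: m=40, d=1, a=80
d=1 and a=2a₀=80 at k=8, so the next step gives (m, d) = (40, 46) again — its k=1 value — and the period has length 8.

[40; 1, 1, 3, 40, 3, 1, 1, 80]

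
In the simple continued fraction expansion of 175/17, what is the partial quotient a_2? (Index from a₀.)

175 = 10·17 + 5   →  a_0 = 10
17 = 3·5 + 2   →  a_1 = 3
5 = 2·2 + 1   →  a_2 = 2

2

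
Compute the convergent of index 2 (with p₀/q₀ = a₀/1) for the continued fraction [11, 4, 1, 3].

Using pₖ = aₖpₖ₋₁ + pₖ₋₂, qₖ = aₖqₖ₋₁ + qₖ₋₂ (with p₋₁=1, p₋₂=0, q₋₁=0, q₋₂=1):
  k=0: a=11, p=11, q=1
  k=1: a=4, p=45, q=4
  k=2: a=1, p=56, q=5

56/5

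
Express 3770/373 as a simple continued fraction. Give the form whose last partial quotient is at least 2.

[10; 9, 3, 13]

3770 = 10×373 + 40
373 = 9×40 + 13
40 = 3×13 + 1
13 = 13×1 + 0  (stop)
So 3770/373 = [10; 9, 3, 13].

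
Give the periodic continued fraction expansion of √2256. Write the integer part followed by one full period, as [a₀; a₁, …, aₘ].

a₀ = ⌊√2256⌋ = 47.
With m₀=0, d₀=1 and mₖ₊₁ = dₖaₖ − mₖ, dₖ₊₁ = (n − mₖ₊₁²)/dₖ, aₖ₊₁ = ⌊(a₀+mₖ₊₁)/dₖ₊₁⌋:
  k=1: m=47, d=47, a=2
  k=2: m=47, d=1, a=94
d=1 and a=2a₀=94 at k=2, so the next step gives (m, d) = (47, 47) again — its k=1 value — and the period has length 2.

[47; 2, 94]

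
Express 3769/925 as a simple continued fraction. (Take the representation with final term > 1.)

3769 = 4·925 + 69
925 = 13·69 + 28
69 = 2·28 + 13
28 = 2·13 + 2
13 = 6·2 + 1
2 = 2·1 + 0  (stop)
So 3769/925 = [4; 13, 2, 2, 6, 2].

[4; 13, 2, 2, 6, 2]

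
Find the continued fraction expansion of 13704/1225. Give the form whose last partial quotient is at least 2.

[11; 5, 2, 1, 6, 3, 1, 2]

13704 = 11*1225 + 229
1225 = 5*229 + 80
229 = 2*80 + 69
80 = 1*69 + 11
69 = 6*11 + 3
11 = 3*3 + 2
3 = 1*2 + 1
2 = 2*1 + 0  (stop)
So 13704/1225 = [11; 5, 2, 1, 6, 3, 1, 2].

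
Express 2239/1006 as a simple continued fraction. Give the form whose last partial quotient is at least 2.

2239 = 2×1006 + 227
1006 = 4×227 + 98
227 = 2×98 + 31
98 = 3×31 + 5
31 = 6×5 + 1
5 = 5×1 + 0  (stop)
So 2239/1006 = [2; 4, 2, 3, 6, 5].

[2; 4, 2, 3, 6, 5]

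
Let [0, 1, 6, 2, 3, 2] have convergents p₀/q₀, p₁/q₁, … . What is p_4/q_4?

45/52

Using pₖ = aₖpₖ₋₁ + pₖ₋₂, qₖ = aₖqₖ₋₁ + qₖ₋₂ (with p₋₁=1, p₋₂=0, q₋₁=0, q₋₂=1):
  k=0: a=0, p=0, q=1
  k=1: a=1, p=1, q=1
  k=2: a=6, p=6, q=7
  k=3: a=2, p=13, q=15
  k=4: a=3, p=45, q=52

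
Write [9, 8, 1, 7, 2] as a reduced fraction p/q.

1376/151

Fold from the inside: start with 2/1.
  7 + 1/2 = 15/2
  1 + 2/15 = 17/15
  8 + 15/17 = 151/17
  9 + 17/151 = 1376/151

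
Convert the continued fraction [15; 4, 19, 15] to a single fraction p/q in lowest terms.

Using pₖ = aₖpₖ₋₁ + pₖ₋₂ and qₖ = aₖqₖ₋₁ + qₖ₋₂:
  k=0: a=15, p=15, q=1
  k=1: a=4, p=61, q=4
  k=2: a=19, p=1174, q=77
  k=3: a=15, p=17671, q=1159

17671/1159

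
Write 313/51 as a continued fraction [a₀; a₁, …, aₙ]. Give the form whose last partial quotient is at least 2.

[6; 7, 3, 2]

313 = 6*51 + 7
51 = 7*7 + 2
7 = 3*2 + 1
2 = 2*1 + 0  (stop)
So 313/51 = [6; 7, 3, 2].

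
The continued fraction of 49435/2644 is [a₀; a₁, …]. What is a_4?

3

49435 = 18·2644 + 1843   →  a_0 = 18
2644 = 1·1843 + 801   →  a_1 = 1
1843 = 2·801 + 241   →  a_2 = 2
801 = 3·241 + 78   →  a_3 = 3
241 = 3·78 + 7   →  a_4 = 3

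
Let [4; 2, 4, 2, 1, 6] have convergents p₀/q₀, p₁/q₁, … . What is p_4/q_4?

Using pₖ = aₖpₖ₋₁ + pₖ₋₂, qₖ = aₖqₖ₋₁ + qₖ₋₂ (with p₋₁=1, p₋₂=0, q₋₁=0, q₋₂=1):
  k=0: a=4, p=4, q=1
  k=1: a=2, p=9, q=2
  k=2: a=4, p=40, q=9
  k=3: a=2, p=89, q=20
  k=4: a=1, p=129, q=29

129/29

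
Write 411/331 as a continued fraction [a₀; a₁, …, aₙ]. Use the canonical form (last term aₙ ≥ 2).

411 = 1·331 + 80
331 = 4·80 + 11
80 = 7·11 + 3
11 = 3·3 + 2
3 = 1·2 + 1
2 = 2·1 + 0  (stop)
So 411/331 = [1; 4, 7, 3, 1, 2].

[1; 4, 7, 3, 1, 2]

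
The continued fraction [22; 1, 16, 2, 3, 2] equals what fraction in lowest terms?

Using pₖ = aₖpₖ₋₁ + pₖ₋₂ and qₖ = aₖqₖ₋₁ + qₖ₋₂:
  k=0: a=22, p=22, q=1
  k=1: a=1, p=23, q=1
  k=2: a=16, p=390, q=17
  k=3: a=2, p=803, q=35
  k=4: a=3, p=2799, q=122
  k=5: a=2, p=6401, q=279

6401/279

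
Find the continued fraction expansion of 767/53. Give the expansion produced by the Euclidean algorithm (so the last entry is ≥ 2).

[14; 2, 8, 3]

767 = 14*53 + 25
53 = 2*25 + 3
25 = 8*3 + 1
3 = 3*1 + 0  (stop)
So 767/53 = [14; 2, 8, 3].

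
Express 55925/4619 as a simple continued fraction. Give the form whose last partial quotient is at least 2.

55925 = 12×4619 + 497
4619 = 9×497 + 146
497 = 3×146 + 59
146 = 2×59 + 28
59 = 2×28 + 3
28 = 9×3 + 1
3 = 3×1 + 0  (stop)
So 55925/4619 = [12; 9, 3, 2, 2, 9, 3].

[12; 9, 3, 2, 2, 9, 3]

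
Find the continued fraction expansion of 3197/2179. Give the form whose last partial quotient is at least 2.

3197 = 1×2179 + 1018
2179 = 2×1018 + 143
1018 = 7×143 + 17
143 = 8×17 + 7
17 = 2×7 + 3
7 = 2×3 + 1
3 = 3×1 + 0  (stop)
So 3197/2179 = [1; 2, 7, 8, 2, 2, 3].

[1; 2, 7, 8, 2, 2, 3]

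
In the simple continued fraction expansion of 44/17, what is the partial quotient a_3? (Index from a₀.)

2

44 = 2·17 + 10   →  a_0 = 2
17 = 1·10 + 7   →  a_1 = 1
10 = 1·7 + 3   →  a_2 = 1
7 = 2·3 + 1   →  a_3 = 2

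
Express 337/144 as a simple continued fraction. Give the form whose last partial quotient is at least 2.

[2; 2, 1, 15, 3]

337 = 2·144 + 49
144 = 2·49 + 46
49 = 1·46 + 3
46 = 15·3 + 1
3 = 3·1 + 0  (stop)
So 337/144 = [2; 2, 1, 15, 3].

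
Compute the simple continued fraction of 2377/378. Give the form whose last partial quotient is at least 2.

[6; 3, 2, 7, 3, 2]

2377 = 6*378 + 109
378 = 3*109 + 51
109 = 2*51 + 7
51 = 7*7 + 2
7 = 3*2 + 1
2 = 2*1 + 0  (stop)
So 2377/378 = [6; 3, 2, 7, 3, 2].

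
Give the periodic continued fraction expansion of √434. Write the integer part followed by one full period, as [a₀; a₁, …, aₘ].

[20; 1, 4, 1, 40]

a₀ = ⌊√434⌋ = 20.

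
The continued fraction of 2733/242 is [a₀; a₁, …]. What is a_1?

2733 = 11·242 + 71   →  a_0 = 11
242 = 3·71 + 29   →  a_1 = 3

3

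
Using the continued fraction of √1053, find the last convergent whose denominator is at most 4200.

84305/2598

√1053 = [32; 2, 4, 2, 64, …] (period length 4).
Convergents:
  p_0/q_0 = 32/1
  p_1/q_1 = 65/2
  p_2/q_2 = 292/9
  p_3/q_3 = 649/20
  p_4/q_4 = 41828/1289
  p_5/q_5 = 84305/2598
  p_6/q_6 = 379048/11681
q_5 = 2598 ≤ 4200 < 11681 = q_6, so the answer is 84305/2598.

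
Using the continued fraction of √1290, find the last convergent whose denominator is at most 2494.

√1290 = [35; 1, 10, 1, 70, …] (period length 4).
Convergents:
  p_0/q_0 = 35/1
  p_1/q_1 = 36/1
  p_2/q_2 = 395/11
  p_3/q_3 = 431/12
  p_4/q_4 = 30565/851
  p_5/q_5 = 30996/863
  p_6/q_6 = 340525/9481
q_5 = 863 ≤ 2494 < 9481 = q_6, so the answer is 30996/863.

30996/863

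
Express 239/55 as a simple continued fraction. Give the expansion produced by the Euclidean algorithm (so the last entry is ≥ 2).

[4; 2, 1, 8, 2]

239 = 4×55 + 19
55 = 2×19 + 17
19 = 1×17 + 2
17 = 8×2 + 1
2 = 2×1 + 0  (stop)
So 239/55 = [4; 2, 1, 8, 2].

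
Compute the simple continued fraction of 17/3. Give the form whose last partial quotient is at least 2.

17 = 5*3 + 2
3 = 1*2 + 1
2 = 2*1 + 0  (stop)
So 17/3 = [5; 1, 2].

[5; 1, 2]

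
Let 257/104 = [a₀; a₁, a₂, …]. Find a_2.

257 = 2·104 + 49   →  a_0 = 2
104 = 2·49 + 6   →  a_1 = 2
49 = 8·6 + 1   →  a_2 = 8

8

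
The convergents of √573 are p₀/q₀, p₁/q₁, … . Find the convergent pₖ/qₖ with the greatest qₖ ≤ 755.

17977/751

√573 = [23; 1, 14, 1, 46, …] (period length 4).
Convergents:
  p_0/q_0 = 23/1
  p_1/q_1 = 24/1
  p_2/q_2 = 359/15
  p_3/q_3 = 383/16
  p_4/q_4 = 17977/751
  p_5/q_5 = 18360/767
q_4 = 751 ≤ 755 < 767 = q_5, so the answer is 17977/751.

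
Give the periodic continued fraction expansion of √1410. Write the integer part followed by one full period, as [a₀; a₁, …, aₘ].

a₀ = ⌊√1410⌋ = 37.
With m₀=0, d₀=1 and mₖ₊₁ = dₖaₖ − mₖ, dₖ₊₁ = (n − mₖ₊₁²)/dₖ, aₖ₊₁ = ⌊(a₀+mₖ₊₁)/dₖ₊₁⌋:
  k=1: m=37, d=41, a=1
  k=2: m=4, d=34, a=1
  k=3: m=30, d=15, a=4
  k=4: m=30, d=34, a=1
  k=5: m=4, d=41, a=1
  k=6: m=37, d=1, a=74
d=1 and a=2a₀=74 at k=6, so the next step gives (m, d) = (37, 41) again — its k=1 value — and the period has length 6.

[37; 1, 1, 4, 1, 1, 74]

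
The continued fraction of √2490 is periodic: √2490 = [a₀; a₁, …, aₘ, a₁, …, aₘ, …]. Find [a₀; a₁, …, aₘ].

[49; 1, 8, 1, 98]

a₀ = ⌊√2490⌋ = 49.
With m₀=0, d₀=1 and mₖ₊₁ = dₖaₖ − mₖ, dₖ₊₁ = (n − mₖ₊₁²)/dₖ, aₖ₊₁ = ⌊(a₀+mₖ₊₁)/dₖ₊₁⌋:
  k=1: m=49, d=89, a=1
  k=2: m=40, d=10, a=8
  k=3: m=40, d=89, a=1
  k=4: m=49, d=1, a=98
d=1 and a=2a₀=98 at k=4, so the next step gives (m, d) = (49, 89) again — its k=1 value — and the period has length 4.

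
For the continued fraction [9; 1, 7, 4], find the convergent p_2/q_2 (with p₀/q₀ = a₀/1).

79/8

Using pₖ = aₖpₖ₋₁ + pₖ₋₂, qₖ = aₖqₖ₋₁ + qₖ₋₂ (with p₋₁=1, p₋₂=0, q₋₁=0, q₋₂=1):
  k=0: a=9, p=9, q=1
  k=1: a=1, p=10, q=1
  k=2: a=7, p=79, q=8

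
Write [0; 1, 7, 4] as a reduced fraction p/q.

Fold from the inside: start with 4/1.
  7 + 1/4 = 29/4
  1 + 4/29 = 33/29
  0 + 29/33 = 29/33

29/33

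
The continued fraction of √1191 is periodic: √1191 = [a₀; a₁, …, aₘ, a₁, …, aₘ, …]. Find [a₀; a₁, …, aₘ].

[34; 1, 1, 22, 1, 1, 68]

a₀ = ⌊√1191⌋ = 34.
With m₀=0, d₀=1 and mₖ₊₁ = dₖaₖ − mₖ, dₖ₊₁ = (n − mₖ₊₁²)/dₖ, aₖ₊₁ = ⌊(a₀+mₖ₊₁)/dₖ₊₁⌋:
  k=1: m=34, d=35, a=1
  k=2: m=1, d=34, a=1
  k=3: m=33, d=3, a=22
  k=4: m=33, d=34, a=1
  k=5: m=1, d=35, a=1
  k=6: m=34, d=1, a=68
d=1 and a=2a₀=68 at k=6, so the next step gives (m, d) = (34, 35) again — its k=1 value — and the period has length 6.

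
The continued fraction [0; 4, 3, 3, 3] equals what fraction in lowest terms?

Fold from the inside: start with 3/1.
  3 + 1/3 = 10/3
  3 + 3/10 = 33/10
  4 + 10/33 = 142/33
  0 + 33/142 = 33/142

33/142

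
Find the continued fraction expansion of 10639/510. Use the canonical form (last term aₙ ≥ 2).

10639 = 20*510 + 439
510 = 1*439 + 71
439 = 6*71 + 13
71 = 5*13 + 6
13 = 2*6 + 1
6 = 6*1 + 0  (stop)
So 10639/510 = [20; 1, 6, 5, 2, 6].

[20; 1, 6, 5, 2, 6]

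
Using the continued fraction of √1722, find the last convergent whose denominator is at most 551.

√1722 = [41; 2, 82, …] (period length 2).
Convergents:
  p_0/q_0 = 41/1
  p_1/q_1 = 83/2
  p_2/q_2 = 6847/165
  p_3/q_3 = 13777/332
  p_4/q_4 = 1136561/27389
q_3 = 332 ≤ 551 < 27389 = q_4, so the answer is 13777/332.

13777/332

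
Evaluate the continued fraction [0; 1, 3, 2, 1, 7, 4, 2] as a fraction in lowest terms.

713/926

Fold from the inside: start with 2/1.
  4 + 1/2 = 9/2
  7 + 2/9 = 65/9
  1 + 9/65 = 74/65
  2 + 65/74 = 213/74
  3 + 74/213 = 713/213
  1 + 213/713 = 926/713
  0 + 713/926 = 713/926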